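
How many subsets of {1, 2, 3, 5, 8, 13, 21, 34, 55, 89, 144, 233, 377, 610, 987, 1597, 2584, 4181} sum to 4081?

24

4081 = 2584+987+377+89+34+8+2 = 2584+987+377+89+34+5+3+2 = 2584+987+377+89+21+13+8+2 = 2584+987+233+144+89+34+8+2 = … (20 more), for 24 in all.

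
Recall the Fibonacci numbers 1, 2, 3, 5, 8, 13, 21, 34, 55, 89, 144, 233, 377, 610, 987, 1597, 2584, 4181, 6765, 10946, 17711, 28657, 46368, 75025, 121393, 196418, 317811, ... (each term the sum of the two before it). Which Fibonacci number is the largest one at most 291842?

196418

196418 ≤ 291842 < 317811, so the largest Fibonacci number not exceeding 291842 is 196418.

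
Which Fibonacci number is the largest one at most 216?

144

144 ≤ 216 < 233, so the largest Fibonacci number not exceeding 216 is 144.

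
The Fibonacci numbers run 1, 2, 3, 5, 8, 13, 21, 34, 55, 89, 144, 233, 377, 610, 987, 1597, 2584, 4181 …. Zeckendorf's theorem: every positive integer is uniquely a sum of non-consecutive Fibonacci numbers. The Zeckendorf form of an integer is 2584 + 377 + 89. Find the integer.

2584 + 377 + 89 = 3050.

3050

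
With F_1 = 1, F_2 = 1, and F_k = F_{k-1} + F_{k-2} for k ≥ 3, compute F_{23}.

28657

Iterating the recurrence up to F_{17} = 1597 and F_{16} = 987:
F_{18} = F_{17} + F_{16} = 1597 + 987 = 2584
F_{19} = F_{18} + F_{17} = 2584 + 1597 = 4181
F_{20} = F_{19} + F_{18} = 4181 + 2584 = 6765
F_{21} = F_{20} + F_{19} = 6765 + 4181 = 10946
F_{22} = F_{21} + F_{20} = 10946 + 6765 = 17711
F_{23} = F_{22} + F_{21} = 17711 + 10946 = 28657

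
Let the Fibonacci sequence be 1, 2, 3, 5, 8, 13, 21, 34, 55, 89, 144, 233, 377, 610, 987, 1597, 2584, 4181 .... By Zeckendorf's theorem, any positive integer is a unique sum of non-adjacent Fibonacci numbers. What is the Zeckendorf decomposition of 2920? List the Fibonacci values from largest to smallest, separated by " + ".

2584 + 233 + 89 + 13 + 1

take 2584 (≤ 2920); 2920 − 2584 = 336
take 233 (≤ 336); 336 − 233 = 103
take 89 (≤ 103); 103 − 89 = 14
take 13 (≤ 14); 14 − 13 = 1
take 1 (≤ 1); 1 − 1 = 0
So 2920 = 2584 + 233 + 89 + 13 + 1, with no two terms consecutive in the sequence.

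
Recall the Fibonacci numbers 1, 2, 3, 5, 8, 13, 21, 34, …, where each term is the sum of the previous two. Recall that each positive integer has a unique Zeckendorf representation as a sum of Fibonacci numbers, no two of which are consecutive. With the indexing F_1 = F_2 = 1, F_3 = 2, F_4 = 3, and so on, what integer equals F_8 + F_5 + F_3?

F_8 + F_5 + F_3 = 21 + 5 + 2 = 28.

28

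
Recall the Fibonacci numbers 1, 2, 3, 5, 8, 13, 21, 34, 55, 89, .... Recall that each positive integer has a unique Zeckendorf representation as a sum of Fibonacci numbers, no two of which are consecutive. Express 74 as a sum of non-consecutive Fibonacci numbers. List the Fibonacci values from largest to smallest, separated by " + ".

55 + 13 + 5 + 1

Greedy algorithm:
take 55 (≤ 74); 74 − 55 = 19
take 13 (≤ 19); 19 − 13 = 6
take 5 (≤ 6); 6 − 5 = 1
take 1 (≤ 1); 1 − 1 = 0
So 74 = 55 + 13 + 5 + 1, with no two terms consecutive in the sequence.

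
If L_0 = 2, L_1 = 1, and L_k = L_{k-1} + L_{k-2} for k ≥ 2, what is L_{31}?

Iterating the recurrence up to L_{24} = 103682 and L_{23} = 64079:
L_{25} = L_{24} + L_{23} = 103682 + 64079 = 167761
L_{26} = L_{25} + L_{24} = 167761 + 103682 = 271443
L_{27} = L_{26} + L_{25} = 271443 + 167761 = 439204
L_{28} = L_{27} + L_{26} = 439204 + 271443 = 710647
L_{29} = L_{28} + L_{27} = 710647 + 439204 = 1149851
L_{30} = L_{29} + L_{28} = 1149851 + 710647 = 1860498
L_{31} = L_{30} + L_{29} = 1860498 + 1149851 = 3010349

3010349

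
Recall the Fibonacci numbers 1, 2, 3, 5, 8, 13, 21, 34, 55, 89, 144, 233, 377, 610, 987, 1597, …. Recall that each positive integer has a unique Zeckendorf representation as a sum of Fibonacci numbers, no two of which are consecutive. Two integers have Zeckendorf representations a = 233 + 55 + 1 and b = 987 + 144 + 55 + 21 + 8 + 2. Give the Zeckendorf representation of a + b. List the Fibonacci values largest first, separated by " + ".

987 + 377 + 89 + 34 + 13 + 5 + 1

The two numbers are 289 and 1217, so their sum is 1506.
987 ≤ 1506 < 1597, so take 987; remainder 519
377 ≤ 519 < 610, so take 377; remainder 142
89 ≤ 142 < 144, so take 89; remainder 53
34 ≤ 53 < 55, so take 34; remainder 19
13 ≤ 19 < 21, so take 13; remainder 6
5 ≤ 6 < 8, so take 5; remainder 1
1 ≤ 1 < 2, so take 1; remainder 0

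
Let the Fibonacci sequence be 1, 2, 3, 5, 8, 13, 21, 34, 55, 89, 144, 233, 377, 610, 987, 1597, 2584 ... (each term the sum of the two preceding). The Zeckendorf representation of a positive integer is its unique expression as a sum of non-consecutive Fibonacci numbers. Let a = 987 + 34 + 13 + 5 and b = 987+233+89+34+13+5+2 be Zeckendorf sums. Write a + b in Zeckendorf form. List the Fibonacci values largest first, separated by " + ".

1597 + 610 + 144 + 34 + 13 + 3 + 1

The two numbers are 1039 and 1363, so their sum is 2402.
Greedily peel off the largest Fibonacci term at each step:
1597 ≤ 2402 < 2584, so take 1597; remainder 805
610 ≤ 805 < 987, so take 610; remainder 195
144 ≤ 195 < 233, so take 144; remainder 51
34 ≤ 51 < 55, so take 34; remainder 17
13 ≤ 17 < 21, so take 13; remainder 4
3 ≤ 4 < 5, so take 3; remainder 1
1 ≤ 1 < 2, so take 1; remainder 0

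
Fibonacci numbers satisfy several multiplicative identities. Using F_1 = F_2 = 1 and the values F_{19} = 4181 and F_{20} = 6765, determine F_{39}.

By F_{2k+1} = F_k² + F_{k+1}²: F_{39} = 4181² + 6765² = 17480761 + 45765225 = 63245986.

63245986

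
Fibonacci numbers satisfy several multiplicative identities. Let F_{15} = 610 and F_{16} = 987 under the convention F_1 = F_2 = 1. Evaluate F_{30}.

832040

By the doubling identity F_{2k} = F_k(2F_{k+1} − F_k): F_{30} = 610·(2·987 − 610) = 610·1364 = 832040.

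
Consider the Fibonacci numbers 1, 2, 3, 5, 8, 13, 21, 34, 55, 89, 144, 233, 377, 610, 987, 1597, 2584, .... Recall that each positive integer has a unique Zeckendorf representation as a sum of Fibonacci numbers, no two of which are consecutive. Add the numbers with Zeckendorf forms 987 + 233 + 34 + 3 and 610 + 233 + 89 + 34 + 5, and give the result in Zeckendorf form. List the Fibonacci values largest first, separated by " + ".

1597 + 610 + 21

The two numbers are 1257 and 971, so their sum is 2228.
Greedy algorithm:
2228: greatest Fibonacci not exceeding it is 1597, leaving 631
631: greatest Fibonacci not exceeding it is 610, leaving 21
21: greatest Fibonacci not exceeding it is 21, leaving 0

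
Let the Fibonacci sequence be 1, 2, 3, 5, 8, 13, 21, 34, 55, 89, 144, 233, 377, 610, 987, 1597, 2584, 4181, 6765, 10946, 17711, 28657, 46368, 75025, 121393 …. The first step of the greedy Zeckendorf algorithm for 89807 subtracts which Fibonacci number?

75025 ≤ 89807 < 121393, so the largest Fibonacci number not exceeding 89807 is 75025.

75025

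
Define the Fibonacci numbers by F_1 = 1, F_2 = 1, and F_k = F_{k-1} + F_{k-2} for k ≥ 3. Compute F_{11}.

Iterating the recurrence up to F_{4} = 3 and F_{3} = 2:
F_{5} = F_{4} + F_{3} = 3 + 2 = 5
F_{6} = F_{5} + F_{4} = 5 + 3 = 8
F_{7} = F_{6} + F_{5} = 8 + 5 = 13
F_{8} = F_{7} + F_{6} = 13 + 8 = 21
F_{9} = F_{8} + F_{7} = 21 + 13 = 34
F_{10} = F_{9} + F_{8} = 34 + 21 = 55
F_{11} = F_{10} + F_{9} = 55 + 34 = 89

89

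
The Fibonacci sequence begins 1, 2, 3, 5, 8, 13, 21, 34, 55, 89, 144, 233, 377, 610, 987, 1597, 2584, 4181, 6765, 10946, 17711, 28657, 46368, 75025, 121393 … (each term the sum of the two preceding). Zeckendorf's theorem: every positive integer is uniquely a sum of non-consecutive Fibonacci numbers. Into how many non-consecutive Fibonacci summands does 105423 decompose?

4

75025 ≤ 105423 < 121393, so take 75025; remainder 30398
28657 ≤ 30398 < 46368, so take 28657; remainder 1741
1597 ≤ 1741 < 2584, so take 1597; remainder 144
144 ≤ 144 < 233, so take 144; remainder 0
105423 = 75025 + 28657 + 1597 + 144, which has 4 terms.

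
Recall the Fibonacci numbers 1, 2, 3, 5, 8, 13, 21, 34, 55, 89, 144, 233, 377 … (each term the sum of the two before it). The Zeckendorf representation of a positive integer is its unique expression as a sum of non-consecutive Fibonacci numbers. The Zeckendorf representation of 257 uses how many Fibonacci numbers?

3

subtract 233 from 257: 24 remains
subtract 21 from 24: 3 remains
subtract 3 from 3: 0 remains
257 = 233 + 21 + 3, which has 3 terms.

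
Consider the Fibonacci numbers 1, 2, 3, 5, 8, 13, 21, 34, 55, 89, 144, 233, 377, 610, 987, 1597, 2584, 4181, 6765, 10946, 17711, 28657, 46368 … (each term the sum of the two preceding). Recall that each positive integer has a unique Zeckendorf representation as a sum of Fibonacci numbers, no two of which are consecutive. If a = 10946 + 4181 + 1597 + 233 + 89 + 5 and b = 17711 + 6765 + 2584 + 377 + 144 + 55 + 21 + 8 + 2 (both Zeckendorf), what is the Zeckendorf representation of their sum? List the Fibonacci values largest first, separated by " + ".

28657 + 10946 + 4181 + 610 + 233 + 89 + 2

The two numbers are 17051 and 27667, so their sum is 44718.
subtract 28657 from 44718: 16061 remains
subtract 10946 from 16061: 5115 remains
subtract 4181 from 5115: 934 remains
subtract 610 from 934: 324 remains
subtract 233 from 324: 91 remains
subtract 89 from 91: 2 remains
subtract 2 from 2: 0 remains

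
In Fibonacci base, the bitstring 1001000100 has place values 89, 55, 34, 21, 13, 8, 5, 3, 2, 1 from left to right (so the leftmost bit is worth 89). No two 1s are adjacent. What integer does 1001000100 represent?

113

Summing the place values of the 1 bits: 89 + 21 + 3 = 113.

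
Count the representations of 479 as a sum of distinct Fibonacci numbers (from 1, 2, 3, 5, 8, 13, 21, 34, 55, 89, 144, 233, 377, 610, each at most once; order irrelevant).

16

Starting from the Zeckendorf form and repeatedly splitting a term F_k into F_{k−1} + F_{k−2} (when neither is already used) reaches every representation.
479 = 377+89+13 = 377+89+8+5 = 377+55+34+13 = 233+144+89+13 = … (12 more), for 16 in all.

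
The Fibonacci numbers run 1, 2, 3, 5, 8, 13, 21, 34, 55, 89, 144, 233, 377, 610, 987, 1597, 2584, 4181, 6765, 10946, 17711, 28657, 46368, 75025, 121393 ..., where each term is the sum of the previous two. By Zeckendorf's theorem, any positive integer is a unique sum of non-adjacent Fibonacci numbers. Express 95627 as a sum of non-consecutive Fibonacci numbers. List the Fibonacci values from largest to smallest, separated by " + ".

Greedily peel off the largest Fibonacci term at each step:
95627: greatest Fibonacci not exceeding it is 75025, leaving 20602
20602: greatest Fibonacci not exceeding it is 17711, leaving 2891
2891: greatest Fibonacci not exceeding it is 2584, leaving 307
307: greatest Fibonacci not exceeding it is 233, leaving 74
74: greatest Fibonacci not exceeding it is 55, leaving 19
19: greatest Fibonacci not exceeding it is 13, leaving 6
6: greatest Fibonacci not exceeding it is 5, leaving 1
1: greatest Fibonacci not exceeding it is 1, leaving 0
So 95627 = 75025 + 17711 + 2584 + 233 + 55 + 13 + 5 + 1, with no two terms consecutive in the sequence.

75025 + 17711 + 2584 + 233 + 55 + 13 + 5 + 1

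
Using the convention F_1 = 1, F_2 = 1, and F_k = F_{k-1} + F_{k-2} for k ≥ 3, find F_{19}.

4181

Iterating the recurrence up to F_{12} = 144 and F_{11} = 89:
F_{13} = F_{12} + F_{11} = 144 + 89 = 233
F_{14} = F_{13} + F_{12} = 233 + 144 = 377
F_{15} = F_{14} + F_{13} = 377 + 233 = 610
F_{16} = F_{15} + F_{14} = 610 + 377 = 987
F_{17} = F_{16} + F_{15} = 987 + 610 = 1597
F_{18} = F_{17} + F_{16} = 1597 + 987 = 2584
F_{19} = F_{18} + F_{17} = 2584 + 1597 = 4181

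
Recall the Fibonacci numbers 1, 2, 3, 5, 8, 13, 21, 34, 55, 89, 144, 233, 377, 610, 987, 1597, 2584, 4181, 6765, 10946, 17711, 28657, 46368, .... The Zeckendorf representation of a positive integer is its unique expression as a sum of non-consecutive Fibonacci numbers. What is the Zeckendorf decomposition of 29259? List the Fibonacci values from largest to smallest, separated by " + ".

Repeatedly subtract the largest Fibonacci number that fits:
28657 ≤ 29259 < 46368, so take 28657; remainder 602
377 ≤ 602 < 610, so take 377; remainder 225
144 ≤ 225 < 233, so take 144; remainder 81
55 ≤ 81 < 89, so take 55; remainder 26
21 ≤ 26 < 34, so take 21; remainder 5
5 ≤ 5 < 8, so take 5; remainder 0
So 29259 = 28657 + 377 + 144 + 55 + 21 + 5, with no two terms consecutive in the sequence.

28657 + 377 + 144 + 55 + 21 + 5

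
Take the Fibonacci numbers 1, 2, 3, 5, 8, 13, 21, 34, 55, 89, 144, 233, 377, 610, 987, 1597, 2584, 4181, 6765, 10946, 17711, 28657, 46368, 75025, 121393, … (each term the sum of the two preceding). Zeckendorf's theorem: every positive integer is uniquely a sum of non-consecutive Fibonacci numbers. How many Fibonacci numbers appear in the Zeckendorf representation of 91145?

6

Repeatedly subtract the largest Fibonacci number that fits:
75025 ≤ 91145 < 121393, so take 75025; remainder 16120
10946 ≤ 16120 < 17711, so take 10946; remainder 5174
4181 ≤ 5174 < 6765, so take 4181; remainder 993
987 ≤ 993 < 1597, so take 987; remainder 6
5 ≤ 6 < 8, so take 5; remainder 1
1 ≤ 1 < 2, so take 1; remainder 0
91145 = 75025 + 10946 + 4181 + 987 + 5 + 1, which has 6 terms.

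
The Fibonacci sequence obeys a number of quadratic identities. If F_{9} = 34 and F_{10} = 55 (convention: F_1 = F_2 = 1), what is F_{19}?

By F_{2k+1} = F_k² + F_{k+1}²: F_{19} = 34² + 55² = 1156 + 3025 = 4181.

4181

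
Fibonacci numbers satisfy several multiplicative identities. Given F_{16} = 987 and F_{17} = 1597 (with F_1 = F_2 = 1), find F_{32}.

By the doubling identity F_{2k} = F_k(2F_{k+1} − F_k): F_{32} = 987·(2·1597 − 987) = 987·2207 = 2178309.

2178309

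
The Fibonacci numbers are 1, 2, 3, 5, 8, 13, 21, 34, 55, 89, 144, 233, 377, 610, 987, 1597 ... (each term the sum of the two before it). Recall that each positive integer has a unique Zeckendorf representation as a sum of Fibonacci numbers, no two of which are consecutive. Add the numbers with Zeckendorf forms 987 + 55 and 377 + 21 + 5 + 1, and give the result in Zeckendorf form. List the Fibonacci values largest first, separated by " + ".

The two numbers are 1042 and 404, so their sum is 1446.
subtract 987 from 1446: 459 remains
subtract 377 from 459: 82 remains
subtract 55 from 82: 27 remains
subtract 21 from 27: 6 remains
subtract 5 from 6: 1 remains
subtract 1 from 1: 0 remains

987 + 377 + 55 + 21 + 5 + 1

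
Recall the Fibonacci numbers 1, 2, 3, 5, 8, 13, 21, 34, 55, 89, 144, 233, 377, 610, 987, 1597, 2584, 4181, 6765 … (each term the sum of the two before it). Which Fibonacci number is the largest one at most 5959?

4181

4181 ≤ 5959 < 6765, so the largest Fibonacci number not exceeding 5959 is 4181.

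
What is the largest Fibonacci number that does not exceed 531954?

514229 ≤ 531954 < 832040, so the largest Fibonacci number not exceeding 531954 is 514229.

514229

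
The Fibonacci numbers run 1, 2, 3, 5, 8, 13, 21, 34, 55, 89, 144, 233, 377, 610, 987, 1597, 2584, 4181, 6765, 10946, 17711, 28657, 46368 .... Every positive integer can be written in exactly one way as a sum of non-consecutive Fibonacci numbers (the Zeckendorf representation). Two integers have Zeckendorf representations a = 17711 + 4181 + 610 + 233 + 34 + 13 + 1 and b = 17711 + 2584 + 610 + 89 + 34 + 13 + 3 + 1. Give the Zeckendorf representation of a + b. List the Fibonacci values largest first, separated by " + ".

The two numbers are 22783 and 21045, so their sum is 43828.
subtract 28657 from 43828: 15171 remains
subtract 10946 from 15171: 4225 remains
subtract 4181 from 4225: 44 remains
subtract 34 from 44: 10 remains
subtract 8 from 10: 2 remains
subtract 2 from 2: 0 remains

28657 + 10946 + 4181 + 34 + 8 + 2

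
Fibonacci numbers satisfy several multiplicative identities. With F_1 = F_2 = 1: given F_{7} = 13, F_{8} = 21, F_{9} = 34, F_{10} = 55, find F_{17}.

By the addition formula F_{m+n} = F_m F_{n+1} + F_{m−1} F_n with m=8, n=9: F_{17} = 21·55 + 13·34 = 1155 + 442 = 1597.

1597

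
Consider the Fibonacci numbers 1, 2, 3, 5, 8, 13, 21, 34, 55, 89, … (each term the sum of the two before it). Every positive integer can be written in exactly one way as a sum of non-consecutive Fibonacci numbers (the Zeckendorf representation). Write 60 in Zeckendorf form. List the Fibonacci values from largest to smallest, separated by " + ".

Repeatedly subtract the largest Fibonacci number that fits:
largest Fibonacci ≤ 60 is 55; 60 − 55 = 5
largest Fibonacci ≤ 5 is 5; 5 − 5 = 0
So 60 = 55 + 5, with no two terms consecutive in the sequence.

55 + 5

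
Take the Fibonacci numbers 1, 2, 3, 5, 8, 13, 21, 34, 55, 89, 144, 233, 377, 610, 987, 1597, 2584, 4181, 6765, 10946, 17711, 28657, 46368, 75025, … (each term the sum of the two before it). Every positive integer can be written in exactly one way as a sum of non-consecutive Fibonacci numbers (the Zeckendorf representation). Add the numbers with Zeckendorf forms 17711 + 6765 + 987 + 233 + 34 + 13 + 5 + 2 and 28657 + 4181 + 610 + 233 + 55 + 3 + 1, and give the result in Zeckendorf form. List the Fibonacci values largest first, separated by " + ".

46368 + 10946 + 1597 + 377 + 144 + 55 + 3

The two numbers are 25750 and 33740, so their sum is 59490.
Repeatedly subtract the largest Fibonacci number that fits:
59490: greatest Fibonacci not exceeding it is 46368, leaving 13122
13122: greatest Fibonacci not exceeding it is 10946, leaving 2176
2176: greatest Fibonacci not exceeding it is 1597, leaving 579
579: greatest Fibonacci not exceeding it is 377, leaving 202
202: greatest Fibonacci not exceeding it is 144, leaving 58
58: greatest Fibonacci not exceeding it is 55, leaving 3
3: greatest Fibonacci not exceeding it is 3, leaving 0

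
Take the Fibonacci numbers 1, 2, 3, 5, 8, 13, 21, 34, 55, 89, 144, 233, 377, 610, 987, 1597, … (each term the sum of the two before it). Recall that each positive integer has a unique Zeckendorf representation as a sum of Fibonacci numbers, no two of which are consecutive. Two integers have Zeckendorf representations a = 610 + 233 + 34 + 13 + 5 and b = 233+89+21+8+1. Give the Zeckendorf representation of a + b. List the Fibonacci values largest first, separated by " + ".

The two numbers are 895 and 352, so their sum is 1247.
subtract 987 from 1247: 260 remains
subtract 233 from 260: 27 remains
subtract 21 from 27: 6 remains
subtract 5 from 6: 1 remains
subtract 1 from 1: 0 remains

987 + 233 + 21 + 5 + 1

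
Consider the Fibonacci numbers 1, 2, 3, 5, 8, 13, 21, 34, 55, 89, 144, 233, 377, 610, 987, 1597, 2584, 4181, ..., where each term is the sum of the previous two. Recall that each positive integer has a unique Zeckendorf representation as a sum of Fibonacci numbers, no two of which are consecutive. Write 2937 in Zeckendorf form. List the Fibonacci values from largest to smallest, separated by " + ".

largest Fibonacci ≤ 2937 is 2584; 2937 − 2584 = 353
largest Fibonacci ≤ 353 is 233; 353 − 233 = 120
largest Fibonacci ≤ 120 is 89; 120 − 89 = 31
largest Fibonacci ≤ 31 is 21; 31 − 21 = 10
largest Fibonacci ≤ 10 is 8; 10 − 8 = 2
largest Fibonacci ≤ 2 is 2; 2 − 2 = 0
So 2937 = 2584 + 233 + 89 + 21 + 8 + 2, with no two terms consecutive in the sequence.

2584 + 233 + 89 + 21 + 8 + 2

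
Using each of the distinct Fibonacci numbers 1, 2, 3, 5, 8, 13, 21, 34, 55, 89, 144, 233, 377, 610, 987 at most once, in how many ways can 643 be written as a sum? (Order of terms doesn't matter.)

4

643 = 610+21+8+3+1 = 377+233+21+8+3+1 = 377+144+89+21+8+3+1 = 377+144+55+34+21+8+3+1 — 4 representations.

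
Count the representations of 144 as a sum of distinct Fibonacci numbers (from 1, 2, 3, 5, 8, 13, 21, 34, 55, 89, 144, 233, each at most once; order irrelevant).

Each representation comes from the Zeckendorf form by replacing some F_k with F_{k−1} + F_{k−2} where possible.
144 = 144 = 89+55 = 89+34+21 = 89+34+13+8 = 89+34+13+5+3 = … (1 more), for 6 in all.

6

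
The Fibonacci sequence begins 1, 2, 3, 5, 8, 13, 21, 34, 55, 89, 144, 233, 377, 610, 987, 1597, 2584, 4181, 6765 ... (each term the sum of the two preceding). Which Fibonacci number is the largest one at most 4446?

4181

4181 ≤ 4446 < 6765, so the largest Fibonacci number not exceeding 4446 is 4181.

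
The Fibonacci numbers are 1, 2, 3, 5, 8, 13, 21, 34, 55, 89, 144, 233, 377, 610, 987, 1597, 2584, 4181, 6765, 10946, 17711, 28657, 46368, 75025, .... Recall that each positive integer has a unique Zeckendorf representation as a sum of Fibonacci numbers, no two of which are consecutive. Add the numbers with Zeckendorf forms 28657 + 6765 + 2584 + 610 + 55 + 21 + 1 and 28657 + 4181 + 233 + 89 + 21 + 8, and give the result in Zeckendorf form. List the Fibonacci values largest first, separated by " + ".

The two numbers are 38693 and 33189, so their sum is 71882.
largest Fibonacci ≤ 71882 is 46368; 71882 − 46368 = 25514
largest Fibonacci ≤ 25514 is 17711; 25514 − 17711 = 7803
largest Fibonacci ≤ 7803 is 6765; 7803 − 6765 = 1038
largest Fibonacci ≤ 1038 is 987; 1038 − 987 = 51
largest Fibonacci ≤ 51 is 34; 51 − 34 = 17
largest Fibonacci ≤ 17 is 13; 17 − 13 = 4
largest Fibonacci ≤ 4 is 3; 4 − 3 = 1
largest Fibonacci ≤ 1 is 1; 1 − 1 = 0

46368 + 17711 + 6765 + 987 + 34 + 13 + 3 + 1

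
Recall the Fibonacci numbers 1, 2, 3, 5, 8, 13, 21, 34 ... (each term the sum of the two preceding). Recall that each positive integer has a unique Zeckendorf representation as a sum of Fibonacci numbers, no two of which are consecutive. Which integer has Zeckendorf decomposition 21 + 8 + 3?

32

21 + 8 + 3 = 32.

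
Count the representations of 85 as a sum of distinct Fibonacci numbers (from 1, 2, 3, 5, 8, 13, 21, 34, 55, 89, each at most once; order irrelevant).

4

Starting from the Zeckendorf form and repeatedly splitting a term F_k into F_{k−1} + F_{k−2} (when neither is already used) reaches every representation.
85 = 55+21+8+1 = 55+21+5+3+1 = 55+13+8+5+3+1 = 34+21+13+8+5+3+1 — 4 representations.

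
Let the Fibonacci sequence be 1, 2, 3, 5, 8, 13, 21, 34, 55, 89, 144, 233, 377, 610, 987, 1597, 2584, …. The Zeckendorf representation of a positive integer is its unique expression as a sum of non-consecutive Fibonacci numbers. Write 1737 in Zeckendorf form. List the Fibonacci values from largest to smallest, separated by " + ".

1597 + 89 + 34 + 13 + 3 + 1

largest Fibonacci ≤ 1737 is 1597; 1737 − 1597 = 140
largest Fibonacci ≤ 140 is 89; 140 − 89 = 51
largest Fibonacci ≤ 51 is 34; 51 − 34 = 17
largest Fibonacci ≤ 17 is 13; 17 − 13 = 4
largest Fibonacci ≤ 4 is 3; 4 − 3 = 1
largest Fibonacci ≤ 1 is 1; 1 − 1 = 0
So 1737 = 1597 + 89 + 34 + 13 + 3 + 1, with no two terms consecutive in the sequence.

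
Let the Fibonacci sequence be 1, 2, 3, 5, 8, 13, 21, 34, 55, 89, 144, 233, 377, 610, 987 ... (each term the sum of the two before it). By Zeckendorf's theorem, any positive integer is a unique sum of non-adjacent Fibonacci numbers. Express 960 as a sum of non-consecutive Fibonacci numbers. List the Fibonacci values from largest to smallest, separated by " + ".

610 + 233 + 89 + 21 + 5 + 2

Greedily peel off the largest Fibonacci term at each step:
610 ≤ 960 < 987, so take 610; remainder 350
233 ≤ 350 < 377, so take 233; remainder 117
89 ≤ 117 < 144, so take 89; remainder 28
21 ≤ 28 < 34, so take 21; remainder 7
5 ≤ 7 < 8, so take 5; remainder 2
2 ≤ 2 < 3, so take 2; remainder 0
So 960 = 610 + 233 + 89 + 21 + 5 + 2, with no two terms consecutive in the sequence.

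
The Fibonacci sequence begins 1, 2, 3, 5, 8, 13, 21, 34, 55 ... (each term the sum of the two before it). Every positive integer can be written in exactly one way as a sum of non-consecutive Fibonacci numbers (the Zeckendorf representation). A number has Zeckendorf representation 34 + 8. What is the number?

34 + 8 = 42.

42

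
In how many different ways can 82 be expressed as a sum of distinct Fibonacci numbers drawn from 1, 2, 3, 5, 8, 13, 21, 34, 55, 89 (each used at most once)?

Each representation comes from the Zeckendorf form by replacing some F_k with F_{k−1} + F_{k−2} where possible.
82 = 55+21+5+1 = 55+21+3+2+1 = 55+13+8+5+1 = 55+13+8+3+2+1 = 34+21+13+8+5+1 = … (1 more), for 6 in all.

6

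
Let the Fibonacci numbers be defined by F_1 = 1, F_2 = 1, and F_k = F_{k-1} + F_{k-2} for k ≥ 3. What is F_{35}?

9227465

Iterating the recurrence up to F_{29} = 514229 and F_{28} = 317811:
F_{30} = F_{29} + F_{28} = 514229 + 317811 = 832040
F_{31} = F_{30} + F_{29} = 832040 + 514229 = 1346269
F_{32} = F_{31} + F_{30} = 1346269 + 832040 = 2178309
F_{33} = F_{32} + F_{31} = 2178309 + 1346269 = 3524578
F_{34} = F_{33} + F_{32} = 3524578 + 2178309 = 5702887
F_{35} = F_{34} + F_{33} = 5702887 + 3524578 = 9227465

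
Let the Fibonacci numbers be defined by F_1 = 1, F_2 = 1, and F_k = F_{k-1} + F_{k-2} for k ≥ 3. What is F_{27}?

Iterating the recurrence up to F_{21} = 10946 and F_{20} = 6765:
F_{22} = F_{21} + F_{20} = 10946 + 6765 = 17711
F_{23} = F_{22} + F_{21} = 17711 + 10946 = 28657
F_{24} = F_{23} + F_{22} = 28657 + 17711 = 46368
F_{25} = F_{24} + F_{23} = 46368 + 28657 = 75025
F_{26} = F_{25} + F_{24} = 75025 + 46368 = 121393
F_{27} = F_{26} + F_{25} = 121393 + 75025 = 196418

196418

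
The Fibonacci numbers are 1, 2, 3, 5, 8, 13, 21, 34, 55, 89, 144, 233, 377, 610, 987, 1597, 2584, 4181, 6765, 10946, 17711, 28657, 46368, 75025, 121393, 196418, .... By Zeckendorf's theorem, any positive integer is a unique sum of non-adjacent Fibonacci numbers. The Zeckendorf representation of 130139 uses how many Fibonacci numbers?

130139: greatest Fibonacci not exceeding it is 121393, leaving 8746
8746: greatest Fibonacci not exceeding it is 6765, leaving 1981
1981: greatest Fibonacci not exceeding it is 1597, leaving 384
384: greatest Fibonacci not exceeding it is 377, leaving 7
7: greatest Fibonacci not exceeding it is 5, leaving 2
2: greatest Fibonacci not exceeding it is 2, leaving 0
130139 = 121393 + 6765 + 1597 + 377 + 5 + 2, which has 6 terms.

6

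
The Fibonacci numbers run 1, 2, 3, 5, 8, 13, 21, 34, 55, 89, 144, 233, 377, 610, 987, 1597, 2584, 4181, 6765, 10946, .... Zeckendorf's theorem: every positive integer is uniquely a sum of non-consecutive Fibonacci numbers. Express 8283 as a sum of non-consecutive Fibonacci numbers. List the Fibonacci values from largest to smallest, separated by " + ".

6765 + 987 + 377 + 144 + 8 + 2

subtract 6765 from 8283: 1518 remains
subtract 987 from 1518: 531 remains
subtract 377 from 531: 154 remains
subtract 144 from 154: 10 remains
subtract 8 from 10: 2 remains
subtract 2 from 2: 0 remains
So 8283 = 6765 + 987 + 377 + 144 + 8 + 2, with no two terms consecutive in the sequence.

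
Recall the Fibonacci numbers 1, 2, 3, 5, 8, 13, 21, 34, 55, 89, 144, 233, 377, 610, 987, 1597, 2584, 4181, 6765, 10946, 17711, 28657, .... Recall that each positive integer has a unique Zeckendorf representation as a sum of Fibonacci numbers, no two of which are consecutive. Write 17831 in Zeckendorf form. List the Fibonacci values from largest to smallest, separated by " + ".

17711 + 89 + 21 + 8 + 2

Repeatedly subtract the largest Fibonacci number that fits:
17711 ≤ 17831 < 28657, so take 17711; remainder 120
89 ≤ 120 < 144, so take 89; remainder 31
21 ≤ 31 < 34, so take 21; remainder 10
8 ≤ 10 < 13, so take 8; remainder 2
2 ≤ 2 < 3, so take 2; remainder 0
So 17831 = 17711 + 89 + 21 + 8 + 2, with no two terms consecutive in the sequence.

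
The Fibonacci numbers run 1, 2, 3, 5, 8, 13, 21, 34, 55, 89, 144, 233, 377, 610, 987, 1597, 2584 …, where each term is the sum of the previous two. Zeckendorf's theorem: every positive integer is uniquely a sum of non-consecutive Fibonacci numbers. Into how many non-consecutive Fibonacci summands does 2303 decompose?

5

subtract 1597 from 2303: 706 remains
subtract 610 from 706: 96 remains
subtract 89 from 96: 7 remains
subtract 5 from 7: 2 remains
subtract 2 from 2: 0 remains
2303 = 1597 + 610 + 89 + 5 + 2, which has 5 terms.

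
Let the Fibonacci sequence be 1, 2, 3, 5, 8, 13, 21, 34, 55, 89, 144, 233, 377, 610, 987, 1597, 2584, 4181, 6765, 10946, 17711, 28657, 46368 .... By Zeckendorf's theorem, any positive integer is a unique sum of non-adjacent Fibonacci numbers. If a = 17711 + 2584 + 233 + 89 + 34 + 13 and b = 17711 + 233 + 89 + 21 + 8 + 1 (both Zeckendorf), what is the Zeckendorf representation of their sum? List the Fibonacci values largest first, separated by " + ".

28657 + 6765 + 2584 + 610 + 89 + 21 + 1

The two numbers are 20664 and 18063, so their sum is 38727.
largest Fibonacci ≤ 38727 is 28657; 38727 − 28657 = 10070
largest Fibonacci ≤ 10070 is 6765; 10070 − 6765 = 3305
largest Fibonacci ≤ 3305 is 2584; 3305 − 2584 = 721
largest Fibonacci ≤ 721 is 610; 721 − 610 = 111
largest Fibonacci ≤ 111 is 89; 111 − 89 = 22
largest Fibonacci ≤ 22 is 21; 22 − 21 = 1
largest Fibonacci ≤ 1 is 1; 1 − 1 = 0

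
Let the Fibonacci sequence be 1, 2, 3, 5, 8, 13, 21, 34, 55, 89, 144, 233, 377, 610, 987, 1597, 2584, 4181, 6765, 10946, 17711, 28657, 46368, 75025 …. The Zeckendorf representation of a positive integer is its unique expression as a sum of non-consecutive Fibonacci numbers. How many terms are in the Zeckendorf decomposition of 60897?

7

60897 − 46368 = 14529
14529 − 10946 = 3583
3583 − 2584 = 999
999 − 987 = 12
12 − 8 = 4
4 − 3 = 1
1 − 1 = 0
60897 = 46368 + 10946 + 2584 + 987 + 8 + 3 + 1, which has 7 terms.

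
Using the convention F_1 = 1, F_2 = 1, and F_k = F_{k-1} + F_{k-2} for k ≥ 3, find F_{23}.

Iterating the recurrence up to F_{18} = 2584 and F_{17} = 1597:
F_{19} = F_{18} + F_{17} = 2584 + 1597 = 4181
F_{20} = F_{19} + F_{18} = 4181 + 2584 = 6765
F_{21} = F_{20} + F_{19} = 6765 + 4181 = 10946
F_{22} = F_{21} + F_{20} = 10946 + 6765 = 17711
F_{23} = F_{22} + F_{21} = 17711 + 10946 = 28657

28657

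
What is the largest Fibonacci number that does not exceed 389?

377

377 ≤ 389 < 610, so the largest Fibonacci number not exceeding 389 is 377.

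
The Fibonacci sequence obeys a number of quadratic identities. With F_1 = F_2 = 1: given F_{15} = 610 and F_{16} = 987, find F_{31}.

1346269

By F_{2k+1} = F_k² + F_{k+1}²: F_{31} = 610² + 987² = 372100 + 974169 = 1346269.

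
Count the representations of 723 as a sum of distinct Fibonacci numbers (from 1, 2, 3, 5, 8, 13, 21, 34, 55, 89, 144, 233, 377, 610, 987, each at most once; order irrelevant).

Starting from the Zeckendorf form and repeatedly splitting a term F_k into F_{k−1} + F_{k−2} (when neither is already used) reaches every representation.
723 = 610+89+21+3 = 610+89+21+2+1 = 610+89+13+8+3 = … (22 more), for 25 in all.

25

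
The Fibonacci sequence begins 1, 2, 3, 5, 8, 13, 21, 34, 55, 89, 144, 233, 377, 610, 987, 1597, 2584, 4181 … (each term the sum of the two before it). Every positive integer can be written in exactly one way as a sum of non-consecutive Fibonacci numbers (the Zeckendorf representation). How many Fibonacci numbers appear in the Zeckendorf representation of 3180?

largest Fibonacci ≤ 3180 is 2584; 3180 − 2584 = 596
largest Fibonacci ≤ 596 is 377; 596 − 377 = 219
largest Fibonacci ≤ 219 is 144; 219 − 144 = 75
largest Fibonacci ≤ 75 is 55; 75 − 55 = 20
largest Fibonacci ≤ 20 is 13; 20 − 13 = 7
largest Fibonacci ≤ 7 is 5; 7 − 5 = 2
largest Fibonacci ≤ 2 is 2; 2 − 2 = 0
3180 = 2584 + 377 + 144 + 55 + 13 + 5 + 2, which has 7 terms.

7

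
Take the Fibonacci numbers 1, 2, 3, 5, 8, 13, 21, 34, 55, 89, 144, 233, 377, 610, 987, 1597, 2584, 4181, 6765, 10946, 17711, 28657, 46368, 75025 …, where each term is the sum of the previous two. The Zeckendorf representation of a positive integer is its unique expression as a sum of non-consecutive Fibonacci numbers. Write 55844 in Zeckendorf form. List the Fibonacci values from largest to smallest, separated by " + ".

Repeatedly subtract the largest Fibonacci number that fits:
55844 − 46368 = 9476
9476 − 6765 = 2711
2711 − 2584 = 127
127 − 89 = 38
38 − 34 = 4
4 − 3 = 1
1 − 1 = 0
So 55844 = 46368 + 6765 + 2584 + 89 + 34 + 3 + 1, with no two terms consecutive in the sequence.

46368 + 6765 + 2584 + 89 + 34 + 3 + 1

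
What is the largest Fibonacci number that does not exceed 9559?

6765

6765 ≤ 9559 < 10946, so the largest Fibonacci number not exceeding 9559 is 6765.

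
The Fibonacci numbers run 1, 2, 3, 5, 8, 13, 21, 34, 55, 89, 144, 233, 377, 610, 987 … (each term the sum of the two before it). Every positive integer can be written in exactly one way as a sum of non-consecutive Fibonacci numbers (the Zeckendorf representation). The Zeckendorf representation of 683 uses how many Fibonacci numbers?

4

subtract 610 from 683: 73 remains
subtract 55 from 73: 18 remains
subtract 13 from 18: 5 remains
subtract 5 from 5: 0 remains
683 = 610 + 55 + 13 + 5, which has 4 terms.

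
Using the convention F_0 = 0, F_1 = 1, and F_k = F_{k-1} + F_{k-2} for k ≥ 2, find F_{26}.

Iterating the recurrence up to F_{21} = 10946 and F_{20} = 6765:
F_{22} = F_{21} + F_{20} = 10946 + 6765 = 17711
F_{23} = F_{22} + F_{21} = 17711 + 10946 = 28657
F_{24} = F_{23} + F_{22} = 28657 + 17711 = 46368
F_{25} = F_{24} + F_{23} = 46368 + 28657 = 75025
F_{26} = F_{25} + F_{24} = 75025 + 46368 = 121393

121393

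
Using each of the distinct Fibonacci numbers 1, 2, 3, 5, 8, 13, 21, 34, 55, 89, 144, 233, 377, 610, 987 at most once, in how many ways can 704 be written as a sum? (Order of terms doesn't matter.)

704 = 610+89+5 = 610+89+3+2 = 610+55+34+5 = 377+233+89+5 = 610+55+34+3+2 = … (14 more), for 19 in all.

19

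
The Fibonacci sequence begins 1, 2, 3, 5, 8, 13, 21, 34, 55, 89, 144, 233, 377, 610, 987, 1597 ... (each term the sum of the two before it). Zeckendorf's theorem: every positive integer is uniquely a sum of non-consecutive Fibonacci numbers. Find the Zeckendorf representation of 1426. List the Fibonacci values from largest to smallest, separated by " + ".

Repeatedly subtract the largest Fibonacci number that fits:
largest Fibonacci ≤ 1426 is 987; 1426 − 987 = 439
largest Fibonacci ≤ 439 is 377; 439 − 377 = 62
largest Fibonacci ≤ 62 is 55; 62 − 55 = 7
largest Fibonacci ≤ 7 is 5; 7 − 5 = 2
largest Fibonacci ≤ 2 is 2; 2 − 2 = 0
So 1426 = 987 + 377 + 55 + 5 + 2, with no two terms consecutive in the sequence.

987 + 377 + 55 + 5 + 2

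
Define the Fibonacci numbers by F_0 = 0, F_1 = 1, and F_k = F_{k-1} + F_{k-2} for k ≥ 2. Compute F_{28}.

Iterating the recurrence up to F_{22} = 17711 and F_{21} = 10946:
F_{23} = F_{22} + F_{21} = 17711 + 10946 = 28657
F_{24} = F_{23} + F_{22} = 28657 + 17711 = 46368
F_{25} = F_{24} + F_{23} = 46368 + 28657 = 75025
F_{26} = F_{25} + F_{24} = 75025 + 46368 = 121393
F_{27} = F_{26} + F_{25} = 121393 + 75025 = 196418
F_{28} = F_{27} + F_{26} = 196418 + 121393 = 317811

317811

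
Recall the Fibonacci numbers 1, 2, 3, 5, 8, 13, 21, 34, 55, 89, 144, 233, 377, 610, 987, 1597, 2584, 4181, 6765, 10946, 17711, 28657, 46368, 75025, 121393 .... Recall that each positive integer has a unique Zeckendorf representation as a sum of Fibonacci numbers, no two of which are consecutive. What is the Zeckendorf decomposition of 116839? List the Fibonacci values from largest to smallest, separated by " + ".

116839 − 75025 = 41814
41814 − 28657 = 13157
13157 − 10946 = 2211
2211 − 1597 = 614
614 − 610 = 4
4 − 3 = 1
1 − 1 = 0
So 116839 = 75025 + 28657 + 10946 + 1597 + 610 + 3 + 1, with no two terms consecutive in the sequence.

75025 + 28657 + 10946 + 1597 + 610 + 3 + 1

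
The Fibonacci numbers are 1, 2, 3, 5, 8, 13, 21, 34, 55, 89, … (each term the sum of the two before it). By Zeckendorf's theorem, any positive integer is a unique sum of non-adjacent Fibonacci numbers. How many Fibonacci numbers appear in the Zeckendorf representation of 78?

78 − 55 = 23
23 − 21 = 2
2 − 2 = 0
78 = 55 + 21 + 2, which has 3 terms.

3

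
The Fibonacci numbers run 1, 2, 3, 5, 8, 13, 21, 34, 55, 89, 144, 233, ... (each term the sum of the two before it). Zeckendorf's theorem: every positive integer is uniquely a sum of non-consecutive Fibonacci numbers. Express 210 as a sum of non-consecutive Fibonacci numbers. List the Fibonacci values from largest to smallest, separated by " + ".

Greedily peel off the largest Fibonacci term at each step:
144 ≤ 210 < 233, so take 144; remainder 66
55 ≤ 66 < 89, so take 55; remainder 11
8 ≤ 11 < 13, so take 8; remainder 3
3 ≤ 3 < 5, so take 3; remainder 0
So 210 = 144 + 55 + 8 + 3, with no two terms consecutive in the sequence.

144 + 55 + 8 + 3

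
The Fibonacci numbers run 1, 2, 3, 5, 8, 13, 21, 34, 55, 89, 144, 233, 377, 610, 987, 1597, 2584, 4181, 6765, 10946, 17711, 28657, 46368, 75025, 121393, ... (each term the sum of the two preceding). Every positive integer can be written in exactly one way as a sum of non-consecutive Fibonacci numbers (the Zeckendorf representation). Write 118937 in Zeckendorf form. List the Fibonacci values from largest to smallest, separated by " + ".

75025 + 28657 + 10946 + 4181 + 89 + 34 + 5

Greedily peel off the largest Fibonacci term at each step:
largest Fibonacci ≤ 118937 is 75025; 118937 − 75025 = 43912
largest Fibonacci ≤ 43912 is 28657; 43912 − 28657 = 15255
largest Fibonacci ≤ 15255 is 10946; 15255 − 10946 = 4309
largest Fibonacci ≤ 4309 is 4181; 4309 − 4181 = 128
largest Fibonacci ≤ 128 is 89; 128 − 89 = 39
largest Fibonacci ≤ 39 is 34; 39 − 34 = 5
largest Fibonacci ≤ 5 is 5; 5 − 5 = 0
So 118937 = 75025 + 28657 + 10946 + 4181 + 89 + 34 + 5, with no two terms consecutive in the sequence.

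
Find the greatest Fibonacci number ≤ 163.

144 ≤ 163 < 233, so the largest Fibonacci number not exceeding 163 is 144.

144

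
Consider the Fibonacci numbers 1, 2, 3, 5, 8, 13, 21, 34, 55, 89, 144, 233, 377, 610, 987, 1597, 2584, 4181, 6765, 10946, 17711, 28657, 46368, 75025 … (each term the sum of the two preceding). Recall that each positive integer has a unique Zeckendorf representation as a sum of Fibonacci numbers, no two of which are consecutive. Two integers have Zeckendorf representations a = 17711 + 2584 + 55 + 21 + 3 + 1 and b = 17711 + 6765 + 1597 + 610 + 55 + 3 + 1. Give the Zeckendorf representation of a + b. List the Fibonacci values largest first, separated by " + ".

The two numbers are 20375 and 26742, so their sum is 47117.
take 46368 (≤ 47117); 47117 − 46368 = 749
take 610 (≤ 749); 749 − 610 = 139
take 89 (≤ 139); 139 − 89 = 50
take 34 (≤ 50); 50 − 34 = 16
take 13 (≤ 16); 16 − 13 = 3
take 3 (≤ 3); 3 − 3 = 0

46368 + 610 + 89 + 34 + 13 + 3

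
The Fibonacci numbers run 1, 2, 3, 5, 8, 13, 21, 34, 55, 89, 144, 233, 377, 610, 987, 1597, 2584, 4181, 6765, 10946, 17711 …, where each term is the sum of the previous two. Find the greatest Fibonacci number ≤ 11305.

10946 ≤ 11305 < 17711, so the largest Fibonacci number not exceeding 11305 is 10946.

10946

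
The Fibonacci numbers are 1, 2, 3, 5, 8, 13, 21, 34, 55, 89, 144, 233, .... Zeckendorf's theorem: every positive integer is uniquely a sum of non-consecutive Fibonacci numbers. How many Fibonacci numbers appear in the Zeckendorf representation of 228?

4

144 ≤ 228 < 233, so take 144; remainder 84
55 ≤ 84 < 89, so take 55; remainder 29
21 ≤ 29 < 34, so take 21; remainder 8
8 ≤ 8 < 13, so take 8; remainder 0
228 = 144 + 55 + 21 + 8, which has 4 terms.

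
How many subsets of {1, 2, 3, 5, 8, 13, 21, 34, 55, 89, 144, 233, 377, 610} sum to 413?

9

Each representation comes from the Zeckendorf form by replacing some F_k with F_{k−1} + F_{k−2} where possible.
413 = 377+34+2 = 377+21+13+2 = 233+144+34+2 = … (6 more), for 9 in all.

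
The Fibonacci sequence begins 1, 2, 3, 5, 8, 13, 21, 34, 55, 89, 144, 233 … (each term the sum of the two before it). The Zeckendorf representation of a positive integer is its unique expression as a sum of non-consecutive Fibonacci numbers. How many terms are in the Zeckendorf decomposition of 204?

Greedily peel off the largest Fibonacci term at each step:
take 144 (≤ 204); 204 − 144 = 60
take 55 (≤ 60); 60 − 55 = 5
take 5 (≤ 5); 5 − 5 = 0
204 = 144 + 55 + 5, which has 3 terms.

3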